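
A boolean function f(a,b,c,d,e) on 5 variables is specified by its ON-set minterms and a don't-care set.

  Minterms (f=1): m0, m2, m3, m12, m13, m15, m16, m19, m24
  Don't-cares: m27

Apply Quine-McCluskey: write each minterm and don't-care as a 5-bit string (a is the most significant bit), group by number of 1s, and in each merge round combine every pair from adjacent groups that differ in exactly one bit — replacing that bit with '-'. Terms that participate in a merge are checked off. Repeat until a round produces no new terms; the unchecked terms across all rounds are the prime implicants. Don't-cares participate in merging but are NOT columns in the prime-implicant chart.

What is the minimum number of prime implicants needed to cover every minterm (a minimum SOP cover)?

5

size-2^0 implicants → 00000(✓)  00010(✓)  00011(✓)  01100(✓)  01101(✓)  01111(✓)  10000(✓)  10011(✓)  11000(✓)  11011(✓)
size-2^1 implicants → -0000  -0011  000-0  0001-  011-1  0110-  1-000  1-011
Unchecked terms (primes): -0000, -0011, 000-0, 0001-, 011-1, 0110-, 1-000, 1-011
Minterm coverage:
  m0 ⊆ -0000,000-0
  m2 ⊆ 000-0,0001-
  m3 ⊆ -0011,0001-
  m12 ⊆ 0110- [E]
  m13 ⊆ 011-1,0110-
  m15 ⊆ 011-1 [E]
  m16 ⊆ -0000,1-000
  m19 ⊆ -0011,1-011
  m24 ⊆ 1-000 [E]
E = {011-1, 0110-, 1-000}
Petrick residual → -0011, 000-0
Cover = b'c'de + a'b'c'e' + a'bce + a'bcd' + ac'd'e'  |cover|=5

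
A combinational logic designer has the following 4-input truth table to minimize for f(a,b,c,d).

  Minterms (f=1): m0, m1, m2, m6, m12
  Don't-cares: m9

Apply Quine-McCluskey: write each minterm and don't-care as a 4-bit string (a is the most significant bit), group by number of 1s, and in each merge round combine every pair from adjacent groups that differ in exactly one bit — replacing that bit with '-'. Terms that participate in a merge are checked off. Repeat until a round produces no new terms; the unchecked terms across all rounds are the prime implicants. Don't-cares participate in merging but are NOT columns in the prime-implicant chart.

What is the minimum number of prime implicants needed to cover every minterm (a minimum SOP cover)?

[col 0] 0000*, 0001*, 0010*, 0110*, 1001*, 1100
[col 1] -001, 0-10, 00-0, 000-
Prime implicants: -001, 0-10, 00-0, 000-, 1100
PI chart (minterm → PIs covering it):
  0 | 00-0,000-
  1 | -001,000-
  2 | 0-10,00-0
  6 | 0-10  (sole → essential)
  12 | 1100  (sole → essential)
Essential prime implicants: 0-10, 1100
Petrick residual → 000-
Minimum SOP uses 3 PIs: a'cd' + a'b'c' + abc'd'

3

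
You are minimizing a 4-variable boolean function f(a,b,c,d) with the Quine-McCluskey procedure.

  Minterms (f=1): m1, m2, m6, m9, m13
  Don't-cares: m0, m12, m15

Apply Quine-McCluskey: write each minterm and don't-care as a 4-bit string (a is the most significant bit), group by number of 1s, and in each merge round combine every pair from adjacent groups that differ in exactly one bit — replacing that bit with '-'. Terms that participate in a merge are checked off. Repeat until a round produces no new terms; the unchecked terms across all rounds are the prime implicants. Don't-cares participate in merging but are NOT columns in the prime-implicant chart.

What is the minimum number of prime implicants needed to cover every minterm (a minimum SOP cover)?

3

size-2^0 implicants → 0000(✓)  0001(✓)  0010(✓)  0110(✓)  1001(✓)  1100(✓)  1101(✓)  1111(✓)
size-2^1 implicants → -001  0-10  00-0  000-  1-01  11-1  110-
Unchecked terms (primes): -001, 0-10, 00-0, 000-, 1-01, 11-1, 110-
Minterm coverage:
  m1 ⊆ -001,000-
  m2 ⊆ 0-10,00-0
  m6 ⊆ 0-10 [E]
  m9 ⊆ -001,1-01
  m13 ⊆ 1-01,11-1,110-
E = {0-10}
Petrick residual → -001, 1-01
Cover = b'c'd + a'cd' + ac'd  |cover|=3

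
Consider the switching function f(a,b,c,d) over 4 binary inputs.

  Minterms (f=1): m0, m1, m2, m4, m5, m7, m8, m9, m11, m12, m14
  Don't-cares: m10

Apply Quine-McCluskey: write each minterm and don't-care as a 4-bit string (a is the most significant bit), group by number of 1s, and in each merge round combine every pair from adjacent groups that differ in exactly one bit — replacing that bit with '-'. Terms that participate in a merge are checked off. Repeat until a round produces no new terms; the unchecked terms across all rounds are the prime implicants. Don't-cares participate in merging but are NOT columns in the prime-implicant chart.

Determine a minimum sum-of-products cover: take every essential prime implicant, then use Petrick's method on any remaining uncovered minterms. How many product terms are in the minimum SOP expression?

size-2^0 implicants → 0000(✓)  0001(✓)  0010(✓)  0100(✓)  0101(✓)  0111(✓)  1000(✓)  1001(✓)  1010(✓)  1011(✓)  1100(✓)  1110(✓)
size-2^1 implicants → -000(✓)  -001(✓)  -010(✓)  -100(✓)  0-00(✓)  0-01(✓)  00-0(✓)  000-(✓)  01-1  010-(✓)  1-00(✓)  1-10(✓)  10-0(✓)  10-1(✓)  100-(✓)  101-(✓)  11-0(✓)
size-2^2 implicants → --00  -0-0  -00-  0-0-  1--0  10--
Unchecked terms (primes): --00, -0-0, -00-, 0-0-, 01-1, 1--0, 10--
Minterm coverage:
  m0 ⊆ --00,-0-0,-00-,0-0-
  m1 ⊆ -00-,0-0-
  m2 ⊆ -0-0 [E]
  m4 ⊆ --00,0-0-
  m5 ⊆ 0-0-,01-1
  m7 ⊆ 01-1 [E]
  m8 ⊆ --00,-0-0,-00-,1--0,10--
  m9 ⊆ -00-,10--
  m11 ⊆ 10-- [E]
  m12 ⊆ --00,1--0
  m14 ⊆ 1--0 [E]
E = {-0-0, 01-1, 1--0, 10--}
Petrick residual → 0-0-
Cover = b'd' + a'c' + a'bd + ad' + ab'  |cover|=5

5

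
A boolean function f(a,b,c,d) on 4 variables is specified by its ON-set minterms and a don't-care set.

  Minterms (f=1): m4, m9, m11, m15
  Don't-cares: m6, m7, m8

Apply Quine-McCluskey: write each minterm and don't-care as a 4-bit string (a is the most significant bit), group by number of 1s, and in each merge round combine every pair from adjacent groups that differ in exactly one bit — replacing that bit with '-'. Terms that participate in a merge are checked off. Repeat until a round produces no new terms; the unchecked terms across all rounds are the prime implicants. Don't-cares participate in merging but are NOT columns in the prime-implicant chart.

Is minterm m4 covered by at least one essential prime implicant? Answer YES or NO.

YES

[col 0] 0100*, 0110*, 0111*, 1000*, 1001*, 1011*, 1111*
[col 1] -111, 01-0, 011-, 1-11, 10-1, 100-
Prime implicants: -111, 01-0, 011-, 1-11, 10-1, 100-
PI chart (minterm → PIs covering it):
  4 | 01-0  (sole → essential)
  9 | 10-1,100-
  11 | 1-11,10-1
  15 | -111,1-11
Essential prime implicants: 01-0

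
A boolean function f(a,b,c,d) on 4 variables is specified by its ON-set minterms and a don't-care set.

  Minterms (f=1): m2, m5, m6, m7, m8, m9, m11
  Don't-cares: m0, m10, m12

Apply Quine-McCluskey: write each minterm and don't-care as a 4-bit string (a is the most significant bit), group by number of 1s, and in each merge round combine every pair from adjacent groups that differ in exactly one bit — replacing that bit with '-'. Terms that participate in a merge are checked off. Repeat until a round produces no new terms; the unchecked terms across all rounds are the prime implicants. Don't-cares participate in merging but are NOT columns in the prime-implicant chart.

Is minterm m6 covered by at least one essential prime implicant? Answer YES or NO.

[col 0] 0000*, 0010*, 0101*, 0110*, 0111*, 1000*, 1001*, 1010*, 1011*, 1100*
[col 1] -000*, -010*, 0-10, 00-0*, 01-1, 011-, 1-00, 10-0*, 10-1*, 100-*, 101-*
[col 2] -0-0, 10--
Prime implicants: -0-0, 0-10, 01-1, 011-, 1-00, 10--
PI chart (minterm → PIs covering it):
  2 | -0-0,0-10
  5 | 01-1  (sole → essential)
  6 | 0-10,011-
  7 | 01-1,011-
  8 | -0-0,1-00,10--
  9 | 10--  (sole → essential)
  11 | 10--  (sole → essential)
Essential prime implicants: 01-1, 10--

NO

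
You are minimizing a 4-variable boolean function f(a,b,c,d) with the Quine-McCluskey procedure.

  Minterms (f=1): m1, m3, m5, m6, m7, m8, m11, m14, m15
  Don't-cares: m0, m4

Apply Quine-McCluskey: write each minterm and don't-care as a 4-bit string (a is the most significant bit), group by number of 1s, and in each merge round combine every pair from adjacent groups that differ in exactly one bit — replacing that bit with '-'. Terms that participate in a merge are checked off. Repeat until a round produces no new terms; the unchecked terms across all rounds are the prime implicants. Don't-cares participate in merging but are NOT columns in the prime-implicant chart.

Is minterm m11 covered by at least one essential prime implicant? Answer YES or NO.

[col 0] 0000*, 0001*, 0011*, 0100*, 0101*, 0110*, 0111*, 1000*, 1011*, 1110*, 1111*
[col 1] -000, -011*, -110*, -111*, 0-00*, 0-01*, 0-11*, 00-1*, 000-*, 01-0*, 01-1*, 010-*, 011-*, 1-11*, 111-*
[col 2] --11, -11-, 0--1, 0-0-, 01--
Prime implicants: --11, -000, -11-, 0--1, 0-0-, 01--
PI chart (minterm → PIs covering it):
  1 | 0--1,0-0-
  3 | --11,0--1
  5 | 0--1,0-0-,01--
  6 | -11-,01--
  7 | --11,-11-,0--1,01--
  8 | -000  (sole → essential)
  11 | --11  (sole → essential)
  14 | -11-  (sole → essential)
  15 | --11,-11-
Essential prime implicants: --11, -000, -11-

YES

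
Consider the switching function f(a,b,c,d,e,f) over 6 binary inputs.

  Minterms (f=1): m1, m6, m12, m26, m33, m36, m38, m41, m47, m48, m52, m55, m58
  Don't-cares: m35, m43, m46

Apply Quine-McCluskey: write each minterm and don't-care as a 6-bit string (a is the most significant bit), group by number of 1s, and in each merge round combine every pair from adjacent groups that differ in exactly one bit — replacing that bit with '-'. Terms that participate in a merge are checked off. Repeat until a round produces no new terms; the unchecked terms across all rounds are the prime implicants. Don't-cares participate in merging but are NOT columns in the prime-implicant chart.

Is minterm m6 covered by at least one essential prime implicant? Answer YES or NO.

YES

Round 0: 000001✓ 000110✓ 001100 011010✓ 100001✓ 100011✓ 100100✓ 100110✓ 101001✓ 101011✓ 101110✓ 101111✓ 110000✓ 110100✓ 110111 111010✓
Round 1: -00001 -00110 -11010 1-0100 10-001✓ 10-011✓ 10-110 1000-1✓ 1001-0 101-11 1010-1✓ 10111- 110-00
Round 2: 10-0-1
PIs = {-00001, -00110, -11010, 001100, 1-0100, 10-0-1, 10-110, 1001-0, 101-11, 10111-, 110-00, 110111}
Coverage chart:
  m1: -00001 ←essential
  m6: -00110 ←essential
  m12: 001100 ←essential
  m26: -11010 ←essential
  m33: -00001,10-0-1
  m36: 1-0100,1001-0
  m38: -00110,10-110,1001-0
  m41: 10-0-1 ←essential
  m47: 101-11,10111-
  m48: 110-00 ←essential
  m52: 1-0100,110-00
  m55: 110111 ←essential
  m58: -11010 ←essential
Essential: -00001, -00110, -11010, 001100, 10-0-1, 110-00, 110111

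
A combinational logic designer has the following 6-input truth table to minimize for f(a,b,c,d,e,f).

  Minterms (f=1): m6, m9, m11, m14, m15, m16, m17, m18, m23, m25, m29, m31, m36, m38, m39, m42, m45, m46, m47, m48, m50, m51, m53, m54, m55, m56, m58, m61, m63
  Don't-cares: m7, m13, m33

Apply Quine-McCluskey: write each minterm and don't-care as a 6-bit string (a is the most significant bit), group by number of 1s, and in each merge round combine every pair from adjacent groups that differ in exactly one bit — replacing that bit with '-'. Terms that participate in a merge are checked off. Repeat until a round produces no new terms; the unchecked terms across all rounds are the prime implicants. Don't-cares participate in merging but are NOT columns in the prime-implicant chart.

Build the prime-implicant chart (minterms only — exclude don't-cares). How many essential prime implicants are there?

9

[col 0] 000110*, 000111*, 001001*, 001011*, 001101*, 001110*, 001111*, 010000*, 010001*, 010010*, 010111*, 011001*, 011101*, 011111*, 100001, 100100*, 100110*, 100111*, 101010*, 101101*, 101110*, 101111*, 110000*, 110010*, 110011*, 110101*, 110110*, 110111*, 111000*, 111010*, 111101*, 111111*
[col 1] -00110*, -00111*, -01101*, -01110*, -01111*, -10000*, -10010*, -10111*, -11101*, -11111*, 0-0111*, 0-1001*, 0-1101*, 0-1111*, 00-110*, 00-111*, 00011-*, 001-01*, 001-11*, 0010-1*, 0011-1*, 00111-*, 01-001, 01-111*, 0100-0*, 01000-, 011-01*, 0111-1*, 1-0110*, 1-0111*, 1-1010, 1-1101*, 1-1111*, 10-110*, 10-111*, 1001-0, 10011-*, 101-10, 1011-1*, 10111-*, 11-000*, 11-010*, 11-101*, 11-111*, 110-10*, 110-11*, 1100-0*, 11001-*, 1101-1*, 11011-*, 1110-0*, 1111-1*
[col 2] --0111*, --1101*, --1111*, -0-110*, -0-111*, -0011-*, -011-1*, -0111-*, -1-111*, -100-0, -111-1*, 0--111*, 0-1-01, 0-11-1*, 00-11-*, 001--1, 1--111*, 1-011-, 1-11-1*, 10-11-*, 11-0-0, 11-1-1, 110-1-
[col 3] ---111, --11-1, -0-11-
Prime implicants: ---111, --11-1, -0-11-, -100-0, 0-1-01, 001--1, 01-001, 01000-, 1-011-, 1-1010, 100001, 1001-0, 101-10, 11-0-0, 11-1-1, 110-1-
PI chart (minterm → PIs covering it):
  6 | -0-11-  (sole → essential)
  9 | 0-1-01,001--1
  11 | 001--1  (sole → essential)
  14 | -0-11-  (sole → essential)
  15 | ---111,--11-1,-0-11-,001--1
  16 | -100-0,01000-
  17 | 01-001,01000-
  18 | -100-0  (sole → essential)
  23 | ---111  (sole → essential)
  25 | 0-1-01,01-001
  29 | --11-1,0-1-01
  31 | ---111,--11-1
  36 | 1001-0  (sole → essential)
  38 | -0-11-,1-011-,1001-0
  39 | ---111,-0-11-,1-011-
  42 | 1-1010,101-10
  45 | --11-1  (sole → essential)
  46 | -0-11-,101-10
  47 | ---111,--11-1,-0-11-
  48 | -100-0,11-0-0
  50 | -100-0,11-0-0,110-1-
  51 | 110-1-  (sole → essential)
  53 | 11-1-1  (sole → essential)
  54 | 1-011-,110-1-
  55 | ---111,1-011-,11-1-1,110-1-
  56 | 11-0-0  (sole → essential)
  58 | 1-1010,11-0-0
  61 | --11-1,11-1-1
  63 | ---111,--11-1,11-1-1
Essential prime implicants: ---111, --11-1, -0-11-, -100-0, 001--1, 1001-0, 11-0-0, 11-1-1, 110-1-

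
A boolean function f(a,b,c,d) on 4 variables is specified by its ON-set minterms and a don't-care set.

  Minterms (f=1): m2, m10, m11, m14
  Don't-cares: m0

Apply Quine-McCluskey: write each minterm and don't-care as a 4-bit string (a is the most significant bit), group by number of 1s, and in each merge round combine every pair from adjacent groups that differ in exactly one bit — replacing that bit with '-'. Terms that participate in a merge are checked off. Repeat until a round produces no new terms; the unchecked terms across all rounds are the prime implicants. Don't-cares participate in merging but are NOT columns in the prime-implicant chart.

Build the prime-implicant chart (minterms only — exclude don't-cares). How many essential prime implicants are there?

2

[col 0] 0000*, 0010*, 1010*, 1011*, 1110*
[col 1] -010, 00-0, 1-10, 101-
Prime implicants: -010, 00-0, 1-10, 101-
PI chart (minterm → PIs covering it):
  2 | -010,00-0
  10 | -010,1-10,101-
  11 | 101-  (sole → essential)
  14 | 1-10  (sole → essential)
Essential prime implicants: 1-10, 101-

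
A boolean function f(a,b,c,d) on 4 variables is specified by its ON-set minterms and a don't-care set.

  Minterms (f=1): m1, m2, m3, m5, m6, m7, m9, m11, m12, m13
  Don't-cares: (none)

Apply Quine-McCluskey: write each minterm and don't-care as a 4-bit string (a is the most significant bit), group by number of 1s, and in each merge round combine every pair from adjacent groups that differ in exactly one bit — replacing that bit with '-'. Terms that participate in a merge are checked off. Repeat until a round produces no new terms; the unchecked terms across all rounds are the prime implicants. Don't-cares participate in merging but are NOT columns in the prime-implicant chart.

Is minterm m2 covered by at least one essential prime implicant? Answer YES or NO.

YES

size-2^0 implicants → 0001(✓)  0010(✓)  0011(✓)  0101(✓)  0110(✓)  0111(✓)  1001(✓)  1011(✓)  1100(✓)  1101(✓)
size-2^1 implicants → -001(✓)  -011(✓)  -101(✓)  0-01(✓)  0-10(✓)  0-11(✓)  00-1(✓)  001-(✓)  01-1(✓)  011-(✓)  1-01(✓)  10-1(✓)  110-
size-2^2 implicants → --01  -0-1  0--1  0-1-
Unchecked terms (primes): --01, -0-1, 0--1, 0-1-, 110-
Minterm coverage:
  m1 ⊆ --01,-0-1,0--1
  m2 ⊆ 0-1- [E]
  m3 ⊆ -0-1,0--1,0-1-
  m5 ⊆ --01,0--1
  m6 ⊆ 0-1- [E]
  m7 ⊆ 0--1,0-1-
  m9 ⊆ --01,-0-1
  m11 ⊆ -0-1 [E]
  m12 ⊆ 110- [E]
  m13 ⊆ --01,110-
E = {-0-1, 0-1-, 110-}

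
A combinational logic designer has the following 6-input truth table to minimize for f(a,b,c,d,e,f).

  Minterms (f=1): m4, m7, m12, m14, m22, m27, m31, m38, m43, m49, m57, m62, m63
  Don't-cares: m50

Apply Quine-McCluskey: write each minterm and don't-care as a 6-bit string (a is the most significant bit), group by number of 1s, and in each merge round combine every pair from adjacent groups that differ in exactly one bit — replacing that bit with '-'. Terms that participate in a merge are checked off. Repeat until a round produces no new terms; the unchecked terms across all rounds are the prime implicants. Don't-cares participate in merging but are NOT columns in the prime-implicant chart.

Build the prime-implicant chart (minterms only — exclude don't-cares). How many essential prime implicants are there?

[col 0] 000100*, 000111, 001100*, 001110*, 010110, 011011*, 011111*, 100110, 101011, 110001*, 110010, 111001*, 111110*, 111111*
[col 1] -11111, 00-100, 0011-0, 011-11, 11-001, 11111-
Prime implicants: -11111, 00-100, 000111, 0011-0, 010110, 011-11, 100110, 101011, 11-001, 110010, 11111-
PI chart (minterm → PIs covering it):
  4 | 00-100  (sole → essential)
  7 | 000111  (sole → essential)
  12 | 00-100,0011-0
  14 | 0011-0  (sole → essential)
  22 | 010110  (sole → essential)
  27 | 011-11  (sole → essential)
  31 | -11111,011-11
  38 | 100110  (sole → essential)
  43 | 101011  (sole → essential)
  49 | 11-001  (sole → essential)
  57 | 11-001  (sole → essential)
  62 | 11111-  (sole → essential)
  63 | -11111,11111-
Essential prime implicants: 00-100, 000111, 0011-0, 010110, 011-11, 100110, 101011, 11-001, 11111-

9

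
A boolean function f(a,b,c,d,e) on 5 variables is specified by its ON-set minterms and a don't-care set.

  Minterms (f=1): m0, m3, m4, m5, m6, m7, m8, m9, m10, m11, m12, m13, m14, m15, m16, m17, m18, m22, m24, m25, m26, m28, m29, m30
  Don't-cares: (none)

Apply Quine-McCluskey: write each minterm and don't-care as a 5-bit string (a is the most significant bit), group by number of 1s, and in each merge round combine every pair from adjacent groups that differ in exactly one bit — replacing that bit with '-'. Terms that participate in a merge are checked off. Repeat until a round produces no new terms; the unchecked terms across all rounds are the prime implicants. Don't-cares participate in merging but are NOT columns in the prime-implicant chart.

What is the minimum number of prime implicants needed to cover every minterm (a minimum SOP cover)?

7

Round 0: 00000✓ 00011✓ 00100✓ 00101✓ 00110✓ 00111✓ 01000✓ 01001✓ 01010✓ 01011✓ 01100✓ 01101✓ 01110✓ 01111✓ 10000✓ 10001✓ 10010✓ 10110✓ 11000✓ 11001✓ 11010✓ 11100✓ 11101✓ 11110✓
Round 1: -0000✓ -0110✓ -1000✓ -1001✓ -1010✓ -1100✓ -1101✓ -1110✓ 0-000✓ 0-011✓ 0-100✓ 0-101✓ 0-110✓ 0-111✓ 00-00✓ 00-11✓ 001-0✓ 001-1✓ 0010-✓ 0011-✓ 01-00✓ 01-01✓ 01-10✓ 01-11✓ 010-0✓ 010-1✓ 0100-✓ 0101-✓ 011-0✓ 011-1✓ 0110-✓ 0111-✓ 1-000✓ 1-001✓ 1-010✓ 1-110✓ 10-10✓ 100-0✓ 1000-✓ 11-00✓ 11-01✓ 11-10✓ 110-0✓ 1100-✓ 111-0✓ 1110-✓
Round 2: --000 --110 -1-00✓ -1-01✓ -1-10✓ -10-0✓ -100-✓ -11-0✓ -110-✓ 0--00 0--11 0-1-0✓ 0-1-1✓ 0-10-✓ 0-11-✓ 001--✓ 01--0✓ 01--1✓ 01-0-✓ 01-1-✓ 010--✓ 011--✓ 1--10 1-0-0 1-00- 11--0✓ 11-0-✓
Round 3: -1--0 -1-0- 0-1-- 01---
PIs = {--000, --110, -1--0, -1-0-, 0--00, 0--11, 0-1--, 01---, 1--10, 1-0-0, 1-00-}
Coverage chart:
  m0: --000,0--00
  m3: 0--11 ←essential
  m4: 0--00,0-1--
  m5: 0-1-- ←essential
  m6: --110,0-1--
  m7: 0--11,0-1--
  m8: --000,-1--0,-1-0-,0--00,01---
  m9: -1-0-,01---
  m10: -1--0,01---
  m11: 0--11,01---
  m12: -1--0,-1-0-,0--00,0-1--,01---
  m13: -1-0-,0-1--,01---
  m14: --110,-1--0,0-1--,01---
  m15: 0--11,0-1--,01---
  m16: --000,1-0-0,1-00-
  m17: 1-00- ←essential
  m18: 1--10,1-0-0
  m22: --110,1--10
  m24: --000,-1--0,-1-0-,1-0-0,1-00-
  m25: -1-0-,1-00-
  m26: -1--0,1--10,1-0-0
  m28: -1--0,-1-0-
  m29: -1-0- ←essential
  m30: --110,-1--0,1--10
Essential: -1-0-, 0--11, 0-1--, 1-00-
Petrick residual → --000, -1--0, 1--10
Min cover (7 terms): c'd'e' + be' + bd' + a'de + a'c + ade' + ac'd'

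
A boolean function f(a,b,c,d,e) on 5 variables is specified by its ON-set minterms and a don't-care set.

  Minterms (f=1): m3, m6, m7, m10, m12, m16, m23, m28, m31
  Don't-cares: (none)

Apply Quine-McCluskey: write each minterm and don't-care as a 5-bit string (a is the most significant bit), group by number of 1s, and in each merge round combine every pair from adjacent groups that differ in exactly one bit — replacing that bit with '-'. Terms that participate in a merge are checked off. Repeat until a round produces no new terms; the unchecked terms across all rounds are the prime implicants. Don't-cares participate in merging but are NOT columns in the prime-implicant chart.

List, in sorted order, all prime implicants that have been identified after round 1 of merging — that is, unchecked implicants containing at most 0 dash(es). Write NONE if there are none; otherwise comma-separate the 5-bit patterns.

01010, 10000

Round 0: 00011✓ 00110✓ 00111✓ 01010 01100✓ 10000 10111✓ 11100✓ 11111✓
Round 1: -0111 -1100 00-11 0011- 1-111
PIs = {-0111, -1100, 00-11, 0011-, 01010, 1-111, 10000}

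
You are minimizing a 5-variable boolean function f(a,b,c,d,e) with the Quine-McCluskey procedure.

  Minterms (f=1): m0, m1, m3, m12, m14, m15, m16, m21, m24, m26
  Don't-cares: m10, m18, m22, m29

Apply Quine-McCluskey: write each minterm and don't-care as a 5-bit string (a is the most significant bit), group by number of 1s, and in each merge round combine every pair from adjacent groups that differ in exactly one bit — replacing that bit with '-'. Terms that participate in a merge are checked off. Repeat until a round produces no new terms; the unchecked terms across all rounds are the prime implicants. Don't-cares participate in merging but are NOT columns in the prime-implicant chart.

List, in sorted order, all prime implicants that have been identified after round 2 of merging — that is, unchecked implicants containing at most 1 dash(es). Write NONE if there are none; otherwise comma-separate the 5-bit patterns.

[col 0] 00000*, 00001*, 00011*, 01010*, 01100*, 01110*, 01111*, 10000*, 10010*, 10101*, 10110*, 11000*, 11010*, 11101*
[col 1] -0000, -1010, 000-1, 0000-, 01-10, 011-0, 0111-, 1-000*, 1-010*, 1-101, 10-10, 100-0*, 110-0*
[col 2] 1-0-0
Prime implicants: -0000, -1010, 000-1, 0000-, 01-10, 011-0, 0111-, 1-0-0, 1-101, 10-10

-0000, -1010, 000-1, 0000-, 01-10, 011-0, 0111-, 1-101, 10-10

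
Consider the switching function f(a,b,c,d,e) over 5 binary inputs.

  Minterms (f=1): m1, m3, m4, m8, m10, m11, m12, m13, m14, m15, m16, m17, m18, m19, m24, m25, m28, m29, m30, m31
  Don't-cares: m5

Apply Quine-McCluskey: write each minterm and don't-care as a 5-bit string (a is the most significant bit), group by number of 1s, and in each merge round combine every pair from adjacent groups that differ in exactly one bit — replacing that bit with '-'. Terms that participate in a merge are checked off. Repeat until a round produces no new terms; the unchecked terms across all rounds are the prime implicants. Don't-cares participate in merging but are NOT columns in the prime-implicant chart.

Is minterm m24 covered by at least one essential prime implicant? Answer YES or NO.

NO

[col 0] 00001*, 00011*, 00100*, 00101*, 01000*, 01010*, 01011*, 01100*, 01101*, 01110*, 01111*, 10000*, 10001*, 10010*, 10011*, 11000*, 11001*, 11100*, 11101*, 11110*, 11111*
[col 1] -0001*, -0011*, -1000*, -1100*, -1101*, -1110*, -1111*, 0-011, 0-100*, 0-101*, 00-01, 000-1*, 0010-*, 01-00*, 01-10*, 01-11*, 010-0*, 0101-*, 011-0*, 011-1*, 0110-*, 0111-*, 1-000*, 1-001*, 100-0*, 100-1*, 1000-*, 1001-*, 11-00*, 11-01*, 1100-*, 111-0*, 111-1*, 1110-*, 1111-*
[col 2] -00-1, -1-00, -11-0*, -11-1*, -110-*, -111-*, 0-10-, 01--0, 01-1-, 011--*, 1-00-, 100--, 11-0-, 111--*
[col 3] -11--
Prime implicants: -00-1, -1-00, -11--, 0-011, 0-10-, 00-01, 01--0, 01-1-, 1-00-, 100--, 11-0-
PI chart (minterm → PIs covering it):
  1 | -00-1,00-01
  3 | -00-1,0-011
  4 | 0-10-  (sole → essential)
  8 | -1-00,01--0
  10 | 01--0,01-1-
  11 | 0-011,01-1-
  12 | -1-00,-11--,0-10-,01--0
  13 | -11--,0-10-
  14 | -11--,01--0,01-1-
  15 | -11--,01-1-
  16 | 1-00-,100--
  17 | -00-1,1-00-,100--
  18 | 100--  (sole → essential)
  19 | -00-1,100--
  24 | -1-00,1-00-,11-0-
  25 | 1-00-,11-0-
  28 | -1-00,-11--,11-0-
  29 | -11--,11-0-
  30 | -11--  (sole → essential)
  31 | -11--  (sole → essential)
Essential prime implicants: -11--, 0-10-, 100--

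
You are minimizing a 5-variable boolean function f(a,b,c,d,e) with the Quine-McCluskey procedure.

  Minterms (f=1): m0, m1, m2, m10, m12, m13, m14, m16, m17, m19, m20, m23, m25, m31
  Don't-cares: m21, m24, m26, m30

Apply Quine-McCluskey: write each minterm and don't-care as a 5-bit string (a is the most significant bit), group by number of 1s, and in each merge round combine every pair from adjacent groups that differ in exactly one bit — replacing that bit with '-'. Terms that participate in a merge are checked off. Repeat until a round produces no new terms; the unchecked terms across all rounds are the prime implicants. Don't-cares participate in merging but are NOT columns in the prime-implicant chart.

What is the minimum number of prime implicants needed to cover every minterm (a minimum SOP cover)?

[col 0] 00000*, 00001*, 00010*, 01010*, 01100*, 01101*, 01110*, 10000*, 10001*, 10011*, 10100*, 10101*, 10111*, 11000*, 11001*, 11010*, 11110*, 11111*
[col 1] -0000*, -0001*, -1010*, -1110*, 0-010, 000-0, 0000-*, 01-10*, 011-0, 0110-, 1-000*, 1-001*, 1-111, 10-00*, 10-01*, 10-11*, 100-1*, 1000-*, 101-1*, 1010-*, 11-10*, 110-0, 1100-*, 1111-
[col 2] -000-, -1-10, 1-00-, 10--1, 10-0-
Prime implicants: -000-, -1-10, 0-010, 000-0, 011-0, 0110-, 1-00-, 1-111, 10--1, 10-0-, 110-0, 1111-
PI chart (minterm → PIs covering it):
  0 | -000-,000-0
  1 | -000-  (sole → essential)
  2 | 0-010,000-0
  10 | -1-10,0-010
  12 | 011-0,0110-
  13 | 0110-  (sole → essential)
  14 | -1-10,011-0
  16 | -000-,1-00-,10-0-
  17 | -000-,1-00-,10--1,10-0-
  19 | 10--1  (sole → essential)
  20 | 10-0-  (sole → essential)
  23 | 1-111,10--1
  25 | 1-00-  (sole → essential)
  31 | 1-111,1111-
Essential prime implicants: -000-, 0110-, 1-00-, 10--1, 10-0-
Petrick residual → -1-10, 0-010, 1-111
Minimum SOP uses 8 PIs: b'c'd' + bde' + a'c'de' + a'bcd' + ac'd' + acde + ab'e + ab'd'

8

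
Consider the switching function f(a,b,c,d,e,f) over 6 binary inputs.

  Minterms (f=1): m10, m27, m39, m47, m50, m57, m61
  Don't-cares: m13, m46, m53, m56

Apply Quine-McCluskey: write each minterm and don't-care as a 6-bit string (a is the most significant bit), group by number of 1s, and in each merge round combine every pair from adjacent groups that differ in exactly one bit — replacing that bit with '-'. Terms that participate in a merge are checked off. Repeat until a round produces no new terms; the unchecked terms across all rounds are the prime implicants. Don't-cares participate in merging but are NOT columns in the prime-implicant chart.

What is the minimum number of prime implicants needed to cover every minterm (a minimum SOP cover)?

[col 0] 001010, 001101, 011011, 100111*, 101110*, 101111*, 110010, 110101*, 111000*, 111001*, 111101*
[col 1] 10-111, 10111-, 11-101, 111-01, 11100-
Prime implicants: 001010, 001101, 011011, 10-111, 10111-, 11-101, 110010, 111-01, 11100-
PI chart (minterm → PIs covering it):
  10 | 001010  (sole → essential)
  27 | 011011  (sole → essential)
  39 | 10-111  (sole → essential)
  47 | 10-111,10111-
  50 | 110010  (sole → essential)
  57 | 111-01,11100-
  61 | 11-101,111-01
Essential prime implicants: 001010, 011011, 10-111, 110010
Petrick residual → 111-01
Minimum SOP uses 5 PIs: a'b'cd'ef' + a'bcd'ef + ab'def + abc'd'ef' + abce'f

5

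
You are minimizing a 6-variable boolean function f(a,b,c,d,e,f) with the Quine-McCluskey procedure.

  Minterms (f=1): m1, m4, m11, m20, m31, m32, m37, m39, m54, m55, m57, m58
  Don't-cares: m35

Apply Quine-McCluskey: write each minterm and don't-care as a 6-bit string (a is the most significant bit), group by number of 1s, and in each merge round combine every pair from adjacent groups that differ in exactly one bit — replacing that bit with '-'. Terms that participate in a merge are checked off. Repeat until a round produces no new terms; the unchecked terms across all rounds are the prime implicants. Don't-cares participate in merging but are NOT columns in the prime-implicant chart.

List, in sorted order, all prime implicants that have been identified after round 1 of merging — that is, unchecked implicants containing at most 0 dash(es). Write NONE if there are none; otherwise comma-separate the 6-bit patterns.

size-2^0 implicants → 000001  000100(✓)  001011  010100(✓)  011111  100000  100011(✓)  100101(✓)  100111(✓)  110110(✓)  110111(✓)  111001  111010
size-2^1 implicants → 0-0100  1-0111  100-11  1001-1  11011-
Unchecked terms (primes): 0-0100, 000001, 001011, 011111, 1-0111, 100-11, 100000, 1001-1, 11011-, 111001, 111010

000001, 001011, 011111, 100000, 111001, 111010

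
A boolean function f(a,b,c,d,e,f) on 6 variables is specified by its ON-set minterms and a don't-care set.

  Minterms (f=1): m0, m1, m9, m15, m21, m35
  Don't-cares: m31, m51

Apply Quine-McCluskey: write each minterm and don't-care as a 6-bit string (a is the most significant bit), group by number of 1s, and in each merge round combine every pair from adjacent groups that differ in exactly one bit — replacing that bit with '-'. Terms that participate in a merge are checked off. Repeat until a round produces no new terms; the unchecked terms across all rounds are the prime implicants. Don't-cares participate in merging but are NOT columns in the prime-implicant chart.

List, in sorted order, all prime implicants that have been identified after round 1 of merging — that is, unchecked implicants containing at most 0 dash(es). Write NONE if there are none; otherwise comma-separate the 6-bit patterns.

010101

[col 0] 000000*, 000001*, 001001*, 001111*, 010101, 011111*, 100011*, 110011*
[col 1] 0-1111, 00-001, 00000-, 1-0011
Prime implicants: 0-1111, 00-001, 00000-, 010101, 1-0011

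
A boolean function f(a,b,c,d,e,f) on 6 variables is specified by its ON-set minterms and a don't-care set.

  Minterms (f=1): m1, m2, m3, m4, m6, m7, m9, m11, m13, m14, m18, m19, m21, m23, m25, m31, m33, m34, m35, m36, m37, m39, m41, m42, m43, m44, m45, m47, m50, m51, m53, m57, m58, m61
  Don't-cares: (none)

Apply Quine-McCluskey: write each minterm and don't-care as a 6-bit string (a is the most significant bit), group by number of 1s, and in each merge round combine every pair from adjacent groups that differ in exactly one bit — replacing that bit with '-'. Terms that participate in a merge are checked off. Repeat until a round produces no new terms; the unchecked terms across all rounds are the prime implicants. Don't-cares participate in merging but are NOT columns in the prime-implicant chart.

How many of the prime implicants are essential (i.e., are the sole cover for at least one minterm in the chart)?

9

[col 0] 000001*, 000010*, 000011*, 000100*, 000110*, 000111*, 001001*, 001011*, 001101*, 001110*, 010010*, 010011*, 010101*, 010111*, 011001*, 011111*, 100001*, 100010*, 100011*, 100100*, 100101*, 100111*, 101001*, 101010*, 101011*, 101100*, 101101*, 101111*, 110010*, 110011*, 110101*, 111001*, 111010*, 111101*
[col 1] -00001*, -00010*, -00011*, -00100, -00111*, -01001*, -01011*, -01101*, -10010*, -10011*, -10101, -11001*, 0-0010*, 0-0011*, 0-0111*, 0-1001*, 00-001*, 00-011*, 00-110, 000-10*, 000-11*, 0000-1*, 00001-*, 0001-0, 00011-*, 001-01*, 0010-1*, 01-111, 010-11*, 01001-*, 0101-1, 1-0010*, 1-0011*, 1-0101*, 1-1001*, 1-1010*, 1-1101*, 10-001*, 10-010*, 10-011*, 10-100*, 10-101*, 10-111*, 100-01*, 100-11*, 1000-1*, 10001-*, 1001-1*, 10010-*, 101-01*, 101-11*, 1010-1*, 10101-*, 1011-1*, 10110-*, 11-010*, 11-101*, 11001-*, 111-01*
[col 2] --0010*, --0011*, --1001, -0-001*, -0-011*, -00-11, -000-1*, -0001-*, -01-01, -010-1*, -1001-*, 0-0-11, 0-001-*, 00-0-1*, 000-1-, 1--010, 1--101, 1-001-*, 1-1-01, 10--01*, 10--11*, 10-0-1*, 10-01-, 10-1-1*, 10-10-, 100--1*, 101--1*
[col 3] --001-, -0-0-1, 10---1
Prime implicants: --001-, --1001, -0-0-1, -00-11, -00100, -01-01, -10101, 0-0-11, 00-110, 000-1-, 0001-0, 01-111, 0101-1, 1--010, 1--101, 1-1-01, 10---1, 10-01-, 10-10-
PI chart (minterm → PIs covering it):
  1 | -0-0-1  (sole → essential)
  2 | --001-,000-1-
  3 | --001-,-0-0-1,-00-11,0-0-11,000-1-
  4 | -00100,0001-0
  6 | 00-110,000-1-,0001-0
  7 | -00-11,0-0-11,000-1-
  9 | --1001,-0-0-1,-01-01
  11 | -0-0-1  (sole → essential)
  13 | -01-01  (sole → essential)
  14 | 00-110  (sole → essential)
  18 | --001-  (sole → essential)
  19 | --001-,0-0-11
  21 | -10101,0101-1
  23 | 0-0-11,01-111,0101-1
  25 | --1001  (sole → essential)
  31 | 01-111  (sole → essential)
  33 | -0-0-1,10---1
  34 | --001-,1--010,10-01-
  35 | --001-,-0-0-1,-00-11,10---1,10-01-
  36 | -00100,10-10-
  37 | 1--101,10---1,10-10-
  39 | -00-11,10---1
  41 | --1001,-0-0-1,-01-01,1-1-01,10---1
  42 | 1--010,10-01-
  43 | -0-0-1,10---1,10-01-
  44 | 10-10-  (sole → essential)
  45 | -01-01,1--101,1-1-01,10---1,10-10-
  47 | 10---1  (sole → essential)
  50 | --001-,1--010
  51 | --001-  (sole → essential)
  53 | -10101,1--101
  57 | --1001,1-1-01
  58 | 1--010  (sole → essential)
  61 | 1--101,1-1-01
Essential prime implicants: --001-, --1001, -0-0-1, -01-01, 00-110, 01-111, 1--010, 10---1, 10-10-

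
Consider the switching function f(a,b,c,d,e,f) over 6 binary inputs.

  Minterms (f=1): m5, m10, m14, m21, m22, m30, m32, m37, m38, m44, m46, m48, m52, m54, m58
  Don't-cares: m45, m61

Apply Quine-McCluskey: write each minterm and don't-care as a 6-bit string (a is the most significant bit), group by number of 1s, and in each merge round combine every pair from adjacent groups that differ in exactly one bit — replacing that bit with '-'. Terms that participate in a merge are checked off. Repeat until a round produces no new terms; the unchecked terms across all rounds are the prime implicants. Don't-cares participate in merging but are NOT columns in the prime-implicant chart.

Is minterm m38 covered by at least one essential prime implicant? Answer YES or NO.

NO

size-2^0 implicants → 000101(✓)  001010(✓)  001110(✓)  010101(✓)  010110(✓)  011110(✓)  100000(✓)  100101(✓)  100110(✓)  101100(✓)  101101(✓)  101110(✓)  110000(✓)  110100(✓)  110110(✓)  111010  111101(✓)
size-2^1 implicants → -00101  -01110  -10110  0-0101  0-1110  001-10  01-110  1-0000  1-0110  1-1101  10-101  10-110  1011-0  10110-  110-00  1101-0
Unchecked terms (primes): -00101, -01110, -10110, 0-0101, 0-1110, 001-10, 01-110, 1-0000, 1-0110, 1-1101, 10-101, 10-110, 1011-0, 10110-, 110-00, 1101-0, 111010
Minterm coverage:
  m5 ⊆ -00101,0-0101
  m10 ⊆ 001-10 [E]
  m14 ⊆ -01110,0-1110,001-10
  m21 ⊆ 0-0101 [E]
  m22 ⊆ -10110,01-110
  m30 ⊆ 0-1110,01-110
  m32 ⊆ 1-0000 [E]
  m37 ⊆ -00101,10-101
  m38 ⊆ 1-0110,10-110
  m44 ⊆ 1011-0,10110-
  m46 ⊆ -01110,10-110,1011-0
  m48 ⊆ 1-0000,110-00
  m52 ⊆ 110-00,1101-0
  m54 ⊆ -10110,1-0110,1101-0
  m58 ⊆ 111010 [E]
E = {0-0101, 001-10, 1-0000, 111010}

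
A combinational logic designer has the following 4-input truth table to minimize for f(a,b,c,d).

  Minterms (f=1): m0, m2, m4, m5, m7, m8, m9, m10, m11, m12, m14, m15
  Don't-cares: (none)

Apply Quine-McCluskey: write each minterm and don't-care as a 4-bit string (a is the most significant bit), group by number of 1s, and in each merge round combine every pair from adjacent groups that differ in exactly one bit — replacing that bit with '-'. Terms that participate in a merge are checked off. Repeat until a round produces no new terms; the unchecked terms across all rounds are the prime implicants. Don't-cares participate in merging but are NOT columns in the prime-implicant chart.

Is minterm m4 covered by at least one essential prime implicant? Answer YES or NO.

[col 0] 0000*, 0010*, 0100*, 0101*, 0111*, 1000*, 1001*, 1010*, 1011*, 1100*, 1110*, 1111*
[col 1] -000*, -010*, -100*, -111, 0-00*, 00-0*, 01-1, 010-, 1-00*, 1-10*, 1-11*, 10-0*, 10-1*, 100-*, 101-*, 11-0*, 111-*
[col 2] --00, -0-0, 1--0, 1-1-, 10--
Prime implicants: --00, -0-0, -111, 01-1, 010-, 1--0, 1-1-, 10--
PI chart (minterm → PIs covering it):
  0 | --00,-0-0
  2 | -0-0  (sole → essential)
  4 | --00,010-
  5 | 01-1,010-
  7 | -111,01-1
  8 | --00,-0-0,1--0,10--
  9 | 10--  (sole → essential)
  10 | -0-0,1--0,1-1-,10--
  11 | 1-1-,10--
  12 | --00,1--0
  14 | 1--0,1-1-
  15 | -111,1-1-
Essential prime implicants: -0-0, 10--

NO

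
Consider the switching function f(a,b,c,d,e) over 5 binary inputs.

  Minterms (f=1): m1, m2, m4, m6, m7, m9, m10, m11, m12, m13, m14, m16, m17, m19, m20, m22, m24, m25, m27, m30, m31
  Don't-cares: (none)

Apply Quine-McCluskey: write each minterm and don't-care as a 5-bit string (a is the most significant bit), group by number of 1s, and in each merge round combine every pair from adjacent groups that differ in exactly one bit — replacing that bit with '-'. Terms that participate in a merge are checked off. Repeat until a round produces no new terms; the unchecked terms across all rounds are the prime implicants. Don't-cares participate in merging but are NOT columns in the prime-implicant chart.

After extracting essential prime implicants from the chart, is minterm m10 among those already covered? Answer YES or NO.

size-2^0 implicants → 00001(✓)  00010(✓)  00100(✓)  00110(✓)  00111(✓)  01001(✓)  01010(✓)  01011(✓)  01100(✓)  01101(✓)  01110(✓)  10000(✓)  10001(✓)  10011(✓)  10100(✓)  10110(✓)  11000(✓)  11001(✓)  11011(✓)  11110(✓)  11111(✓)
size-2^1 implicants → -0001(✓)  -0100(✓)  -0110(✓)  -1001(✓)  -1011(✓)  -1110(✓)  0-001(✓)  0-010(✓)  0-100(✓)  0-110(✓)  00-10(✓)  001-0(✓)  0011-  01-01  01-10(✓)  010-1(✓)  0101-  011-0(✓)  0110-  1-000(✓)  1-001(✓)  1-011(✓)  1-110(✓)  10-00  100-1(✓)  1000-(✓)  101-0(✓)  11-11  110-1(✓)  1100-(✓)  1111-
size-2^2 implicants → --001  --110  -01-0  -10-1  0--10  0-1-0  1-0-1  1-00-
Unchecked terms (primes): --001, --110, -01-0, -10-1, 0--10, 0-1-0, 0011-, 01-01, 0101-, 0110-, 1-0-1, 1-00-, 10-00, 11-11, 1111-
Minterm coverage:
  m1 ⊆ --001 [E]
  m2 ⊆ 0--10 [E]
  m4 ⊆ -01-0,0-1-0
  m6 ⊆ --110,-01-0,0--10,0-1-0,0011-
  m7 ⊆ 0011- [E]
  m9 ⊆ --001,-10-1,01-01
  m10 ⊆ 0--10,0101-
  m11 ⊆ -10-1,0101-
  m12 ⊆ 0-1-0,0110-
  m13 ⊆ 01-01,0110-
  m14 ⊆ --110,0--10,0-1-0
  m16 ⊆ 1-00-,10-00
  m17 ⊆ --001,1-0-1,1-00-
  m19 ⊆ 1-0-1 [E]
  m20 ⊆ -01-0,10-00
  m22 ⊆ --110,-01-0
  m24 ⊆ 1-00- [E]
  m25 ⊆ --001,-10-1,1-0-1,1-00-
  m27 ⊆ -10-1,1-0-1,11-11
  m30 ⊆ --110,1111-
  m31 ⊆ 11-11,1111-
E = {--001, 0--10, 0011-, 1-0-1, 1-00-}

YES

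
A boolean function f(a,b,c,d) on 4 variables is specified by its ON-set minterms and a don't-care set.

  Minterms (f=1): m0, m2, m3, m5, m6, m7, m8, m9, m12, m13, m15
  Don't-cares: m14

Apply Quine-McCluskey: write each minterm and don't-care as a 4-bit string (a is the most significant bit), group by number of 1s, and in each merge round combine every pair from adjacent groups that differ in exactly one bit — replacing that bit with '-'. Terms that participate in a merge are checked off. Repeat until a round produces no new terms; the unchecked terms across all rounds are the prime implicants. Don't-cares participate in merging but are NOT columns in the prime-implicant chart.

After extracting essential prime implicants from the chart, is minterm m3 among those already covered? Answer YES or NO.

YES

[col 0] 0000*, 0010*, 0011*, 0101*, 0110*, 0111*, 1000*, 1001*, 1100*, 1101*, 1110*, 1111*
[col 1] -000, -101*, -110*, -111*, 0-10*, 0-11*, 00-0, 001-*, 01-1*, 011-*, 1-00*, 1-01*, 100-*, 11-0*, 11-1*, 110-*, 111-*
[col 2] -1-1, -11-, 0-1-, 1-0-, 11--
Prime implicants: -000, -1-1, -11-, 0-1-, 00-0, 1-0-, 11--
PI chart (minterm → PIs covering it):
  0 | -000,00-0
  2 | 0-1-,00-0
  3 | 0-1-  (sole → essential)
  5 | -1-1  (sole → essential)
  6 | -11-,0-1-
  7 | -1-1,-11-,0-1-
  8 | -000,1-0-
  9 | 1-0-  (sole → essential)
  12 | 1-0-,11--
  13 | -1-1,1-0-,11--
  15 | -1-1,-11-,11--
Essential prime implicants: -1-1, 0-1-, 1-0-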